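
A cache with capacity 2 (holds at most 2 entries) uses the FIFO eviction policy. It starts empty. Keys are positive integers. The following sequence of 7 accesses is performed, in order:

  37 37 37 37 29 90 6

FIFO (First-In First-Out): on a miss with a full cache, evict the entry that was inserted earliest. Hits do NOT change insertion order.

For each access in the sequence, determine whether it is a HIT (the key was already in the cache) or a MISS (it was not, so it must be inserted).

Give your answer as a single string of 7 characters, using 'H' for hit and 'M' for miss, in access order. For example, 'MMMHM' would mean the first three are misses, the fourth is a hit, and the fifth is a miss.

FIFO simulation (capacity=2):
  1. access 37: MISS. Cache (old->new): [37]
  2. access 37: HIT. Cache (old->new): [37]
  3. access 37: HIT. Cache (old->new): [37]
  4. access 37: HIT. Cache (old->new): [37]
  5. access 29: MISS. Cache (old->new): [37 29]
  6. access 90: MISS, evict 37. Cache (old->new): [29 90]
  7. access 6: MISS, evict 29. Cache (old->new): [90 6]
Total: 3 hits, 4 misses, 2 evictions

Answer: MHHHMMM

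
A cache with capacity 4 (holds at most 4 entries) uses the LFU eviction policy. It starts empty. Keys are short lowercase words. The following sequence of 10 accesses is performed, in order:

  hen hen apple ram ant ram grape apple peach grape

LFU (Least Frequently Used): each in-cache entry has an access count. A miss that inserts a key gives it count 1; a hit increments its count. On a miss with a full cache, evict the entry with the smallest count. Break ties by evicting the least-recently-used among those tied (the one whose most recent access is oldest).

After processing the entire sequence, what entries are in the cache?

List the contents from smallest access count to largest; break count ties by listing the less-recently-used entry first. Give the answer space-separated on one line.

LFU simulation (capacity=4):
  1. access hen: MISS. Cache: [hen(c=1)]
  2. access hen: HIT, count now 2. Cache: [hen(c=2)]
  3. access apple: MISS. Cache: [apple(c=1) hen(c=2)]
  4. access ram: MISS. Cache: [apple(c=1) ram(c=1) hen(c=2)]
  5. access ant: MISS. Cache: [apple(c=1) ram(c=1) ant(c=1) hen(c=2)]
  6. access ram: HIT, count now 2. Cache: [apple(c=1) ant(c=1) hen(c=2) ram(c=2)]
  7. access grape: MISS, evict apple(c=1). Cache: [ant(c=1) grape(c=1) hen(c=2) ram(c=2)]
  8. access apple: MISS, evict ant(c=1). Cache: [grape(c=1) apple(c=1) hen(c=2) ram(c=2)]
  9. access peach: MISS, evict grape(c=1). Cache: [apple(c=1) peach(c=1) hen(c=2) ram(c=2)]
  10. access grape: MISS, evict apple(c=1). Cache: [peach(c=1) grape(c=1) hen(c=2) ram(c=2)]
Total: 2 hits, 8 misses, 4 evictions

Answer: peach grape hen ram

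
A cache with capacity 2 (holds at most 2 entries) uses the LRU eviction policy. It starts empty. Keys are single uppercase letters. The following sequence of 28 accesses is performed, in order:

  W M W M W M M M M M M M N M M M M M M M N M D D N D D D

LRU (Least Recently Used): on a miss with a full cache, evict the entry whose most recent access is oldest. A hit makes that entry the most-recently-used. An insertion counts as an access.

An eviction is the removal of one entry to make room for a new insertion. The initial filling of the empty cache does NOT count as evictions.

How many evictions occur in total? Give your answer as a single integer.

LRU simulation (capacity=2):
  1. access W: MISS. Cache (LRU->MRU): [W]
  2. access M: MISS. Cache (LRU->MRU): [W M]
  3. access W: HIT. Cache (LRU->MRU): [M W]
  4. access M: HIT. Cache (LRU->MRU): [W M]
  5. access W: HIT. Cache (LRU->MRU): [M W]
  6. access M: HIT. Cache (LRU->MRU): [W M]
  7. access M: HIT. Cache (LRU->MRU): [W M]
  8. access M: HIT. Cache (LRU->MRU): [W M]
  9. access M: HIT. Cache (LRU->MRU): [W M]
  10. access M: HIT. Cache (LRU->MRU): [W M]
  11. access M: HIT. Cache (LRU->MRU): [W M]
  12. access M: HIT. Cache (LRU->MRU): [W M]
  13. access N: MISS, evict W. Cache (LRU->MRU): [M N]
  14. access M: HIT. Cache (LRU->MRU): [N M]
  15. access M: HIT. Cache (LRU->MRU): [N M]
  16. access M: HIT. Cache (LRU->MRU): [N M]
  17. access M: HIT. Cache (LRU->MRU): [N M]
  18. access M: HIT. Cache (LRU->MRU): [N M]
  19. access M: HIT. Cache (LRU->MRU): [N M]
  20. access M: HIT. Cache (LRU->MRU): [N M]
  21. access N: HIT. Cache (LRU->MRU): [M N]
  22. access M: HIT. Cache (LRU->MRU): [N M]
  23. access D: MISS, evict N. Cache (LRU->MRU): [M D]
  24. access D: HIT. Cache (LRU->MRU): [M D]
  25. access N: MISS, evict M. Cache (LRU->MRU): [D N]
  26. access D: HIT. Cache (LRU->MRU): [N D]
  27. access D: HIT. Cache (LRU->MRU): [N D]
  28. access D: HIT. Cache (LRU->MRU): [N D]
Total: 23 hits, 5 misses, 3 evictions

Answer: 3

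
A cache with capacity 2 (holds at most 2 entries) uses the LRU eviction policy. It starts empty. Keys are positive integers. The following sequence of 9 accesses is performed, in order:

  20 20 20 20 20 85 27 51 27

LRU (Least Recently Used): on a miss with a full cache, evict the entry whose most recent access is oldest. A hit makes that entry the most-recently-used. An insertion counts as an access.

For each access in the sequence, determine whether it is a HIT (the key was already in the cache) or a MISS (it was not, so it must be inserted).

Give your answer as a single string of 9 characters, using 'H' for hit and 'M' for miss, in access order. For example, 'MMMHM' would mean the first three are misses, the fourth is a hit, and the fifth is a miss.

Answer: MHHHHMMMH

Derivation:
LRU simulation (capacity=2):
  1. access 20: MISS. Cache (LRU->MRU): [20]
  2. access 20: HIT. Cache (LRU->MRU): [20]
  3. access 20: HIT. Cache (LRU->MRU): [20]
  4. access 20: HIT. Cache (LRU->MRU): [20]
  5. access 20: HIT. Cache (LRU->MRU): [20]
  6. access 85: MISS. Cache (LRU->MRU): [20 85]
  7. access 27: MISS, evict 20. Cache (LRU->MRU): [85 27]
  8. access 51: MISS, evict 85. Cache (LRU->MRU): [27 51]
  9. access 27: HIT. Cache (LRU->MRU): [51 27]
Total: 5 hits, 4 misses, 2 evictions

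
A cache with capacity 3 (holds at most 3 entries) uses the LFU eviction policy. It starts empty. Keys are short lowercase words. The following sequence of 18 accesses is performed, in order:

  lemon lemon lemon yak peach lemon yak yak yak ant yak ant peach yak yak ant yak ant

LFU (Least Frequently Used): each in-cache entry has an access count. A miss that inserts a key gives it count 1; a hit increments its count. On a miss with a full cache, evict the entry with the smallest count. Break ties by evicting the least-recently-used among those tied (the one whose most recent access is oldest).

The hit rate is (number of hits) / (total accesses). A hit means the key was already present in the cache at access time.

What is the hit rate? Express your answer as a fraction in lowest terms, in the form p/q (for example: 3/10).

Answer: 2/3

Derivation:
LFU simulation (capacity=3):
  1. access lemon: MISS. Cache: [lemon(c=1)]
  2. access lemon: HIT, count now 2. Cache: [lemon(c=2)]
  3. access lemon: HIT, count now 3. Cache: [lemon(c=3)]
  4. access yak: MISS. Cache: [yak(c=1) lemon(c=3)]
  5. access peach: MISS. Cache: [yak(c=1) peach(c=1) lemon(c=3)]
  6. access lemon: HIT, count now 4. Cache: [yak(c=1) peach(c=1) lemon(c=4)]
  7. access yak: HIT, count now 2. Cache: [peach(c=1) yak(c=2) lemon(c=4)]
  8. access yak: HIT, count now 3. Cache: [peach(c=1) yak(c=3) lemon(c=4)]
  9. access yak: HIT, count now 4. Cache: [peach(c=1) lemon(c=4) yak(c=4)]
  10. access ant: MISS, evict peach(c=1). Cache: [ant(c=1) lemon(c=4) yak(c=4)]
  11. access yak: HIT, count now 5. Cache: [ant(c=1) lemon(c=4) yak(c=5)]
  12. access ant: HIT, count now 2. Cache: [ant(c=2) lemon(c=4) yak(c=5)]
  13. access peach: MISS, evict ant(c=2). Cache: [peach(c=1) lemon(c=4) yak(c=5)]
  14. access yak: HIT, count now 6. Cache: [peach(c=1) lemon(c=4) yak(c=6)]
  15. access yak: HIT, count now 7. Cache: [peach(c=1) lemon(c=4) yak(c=7)]
  16. access ant: MISS, evict peach(c=1). Cache: [ant(c=1) lemon(c=4) yak(c=7)]
  17. access yak: HIT, count now 8. Cache: [ant(c=1) lemon(c=4) yak(c=8)]
  18. access ant: HIT, count now 2. Cache: [ant(c=2) lemon(c=4) yak(c=8)]
Total: 12 hits, 6 misses, 3 evictions

Hit rate = 12/18 = 2/3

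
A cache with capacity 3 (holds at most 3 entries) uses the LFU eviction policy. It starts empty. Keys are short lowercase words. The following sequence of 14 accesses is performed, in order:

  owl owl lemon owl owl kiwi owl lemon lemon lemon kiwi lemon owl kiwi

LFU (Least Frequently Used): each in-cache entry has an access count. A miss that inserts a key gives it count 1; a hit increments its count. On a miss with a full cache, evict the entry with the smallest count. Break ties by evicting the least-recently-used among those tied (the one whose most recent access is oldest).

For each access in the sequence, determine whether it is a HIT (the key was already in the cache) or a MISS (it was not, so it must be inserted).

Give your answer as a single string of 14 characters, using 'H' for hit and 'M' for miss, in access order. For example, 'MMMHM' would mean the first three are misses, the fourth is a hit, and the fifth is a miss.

Answer: MHMHHMHHHHHHHH

Derivation:
LFU simulation (capacity=3):
  1. access owl: MISS. Cache: [owl(c=1)]
  2. access owl: HIT, count now 2. Cache: [owl(c=2)]
  3. access lemon: MISS. Cache: [lemon(c=1) owl(c=2)]
  4. access owl: HIT, count now 3. Cache: [lemon(c=1) owl(c=3)]
  5. access owl: HIT, count now 4. Cache: [lemon(c=1) owl(c=4)]
  6. access kiwi: MISS. Cache: [lemon(c=1) kiwi(c=1) owl(c=4)]
  7. access owl: HIT, count now 5. Cache: [lemon(c=1) kiwi(c=1) owl(c=5)]
  8. access lemon: HIT, count now 2. Cache: [kiwi(c=1) lemon(c=2) owl(c=5)]
  9. access lemon: HIT, count now 3. Cache: [kiwi(c=1) lemon(c=3) owl(c=5)]
  10. access lemon: HIT, count now 4. Cache: [kiwi(c=1) lemon(c=4) owl(c=5)]
  11. access kiwi: HIT, count now 2. Cache: [kiwi(c=2) lemon(c=4) owl(c=5)]
  12. access lemon: HIT, count now 5. Cache: [kiwi(c=2) owl(c=5) lemon(c=5)]
  13. access owl: HIT, count now 6. Cache: [kiwi(c=2) lemon(c=5) owl(c=6)]
  14. access kiwi: HIT, count now 3. Cache: [kiwi(c=3) lemon(c=5) owl(c=6)]
Total: 11 hits, 3 misses, 0 evictions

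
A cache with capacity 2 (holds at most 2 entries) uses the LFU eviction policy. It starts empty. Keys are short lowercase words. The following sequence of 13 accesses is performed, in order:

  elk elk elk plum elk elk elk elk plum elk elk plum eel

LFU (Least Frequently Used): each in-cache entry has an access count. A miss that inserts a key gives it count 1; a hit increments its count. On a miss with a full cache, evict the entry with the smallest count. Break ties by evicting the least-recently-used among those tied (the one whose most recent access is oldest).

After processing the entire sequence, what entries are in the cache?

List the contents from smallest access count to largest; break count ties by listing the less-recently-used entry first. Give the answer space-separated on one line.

LFU simulation (capacity=2):
  1. access elk: MISS. Cache: [elk(c=1)]
  2. access elk: HIT, count now 2. Cache: [elk(c=2)]
  3. access elk: HIT, count now 3. Cache: [elk(c=3)]
  4. access plum: MISS. Cache: [plum(c=1) elk(c=3)]
  5. access elk: HIT, count now 4. Cache: [plum(c=1) elk(c=4)]
  6. access elk: HIT, count now 5. Cache: [plum(c=1) elk(c=5)]
  7. access elk: HIT, count now 6. Cache: [plum(c=1) elk(c=6)]
  8. access elk: HIT, count now 7. Cache: [plum(c=1) elk(c=7)]
  9. access plum: HIT, count now 2. Cache: [plum(c=2) elk(c=7)]
  10. access elk: HIT, count now 8. Cache: [plum(c=2) elk(c=8)]
  11. access elk: HIT, count now 9. Cache: [plum(c=2) elk(c=9)]
  12. access plum: HIT, count now 3. Cache: [plum(c=3) elk(c=9)]
  13. access eel: MISS, evict plum(c=3). Cache: [eel(c=1) elk(c=9)]
Total: 10 hits, 3 misses, 1 evictions

Answer: eel elk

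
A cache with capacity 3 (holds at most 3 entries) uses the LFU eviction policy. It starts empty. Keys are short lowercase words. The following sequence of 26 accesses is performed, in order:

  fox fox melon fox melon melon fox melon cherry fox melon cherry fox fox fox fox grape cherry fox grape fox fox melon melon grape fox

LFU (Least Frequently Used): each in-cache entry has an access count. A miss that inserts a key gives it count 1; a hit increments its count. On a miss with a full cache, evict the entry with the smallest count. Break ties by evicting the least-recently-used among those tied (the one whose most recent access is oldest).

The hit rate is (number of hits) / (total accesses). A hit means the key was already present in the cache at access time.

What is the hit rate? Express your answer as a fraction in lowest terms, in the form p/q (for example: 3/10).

LFU simulation (capacity=3):
  1. access fox: MISS. Cache: [fox(c=1)]
  2. access fox: HIT, count now 2. Cache: [fox(c=2)]
  3. access melon: MISS. Cache: [melon(c=1) fox(c=2)]
  4. access fox: HIT, count now 3. Cache: [melon(c=1) fox(c=3)]
  5. access melon: HIT, count now 2. Cache: [melon(c=2) fox(c=3)]
  6. access melon: HIT, count now 3. Cache: [fox(c=3) melon(c=3)]
  7. access fox: HIT, count now 4. Cache: [melon(c=3) fox(c=4)]
  8. access melon: HIT, count now 4. Cache: [fox(c=4) melon(c=4)]
  9. access cherry: MISS. Cache: [cherry(c=1) fox(c=4) melon(c=4)]
  10. access fox: HIT, count now 5. Cache: [cherry(c=1) melon(c=4) fox(c=5)]
  11. access melon: HIT, count now 5. Cache: [cherry(c=1) fox(c=5) melon(c=5)]
  12. access cherry: HIT, count now 2. Cache: [cherry(c=2) fox(c=5) melon(c=5)]
  13. access fox: HIT, count now 6. Cache: [cherry(c=2) melon(c=5) fox(c=6)]
  14. access fox: HIT, count now 7. Cache: [cherry(c=2) melon(c=5) fox(c=7)]
  15. access fox: HIT, count now 8. Cache: [cherry(c=2) melon(c=5) fox(c=8)]
  16. access fox: HIT, count now 9. Cache: [cherry(c=2) melon(c=5) fox(c=9)]
  17. access grape: MISS, evict cherry(c=2). Cache: [grape(c=1) melon(c=5) fox(c=9)]
  18. access cherry: MISS, evict grape(c=1). Cache: [cherry(c=1) melon(c=5) fox(c=9)]
  19. access fox: HIT, count now 10. Cache: [cherry(c=1) melon(c=5) fox(c=10)]
  20. access grape: MISS, evict cherry(c=1). Cache: [grape(c=1) melon(c=5) fox(c=10)]
  21. access fox: HIT, count now 11. Cache: [grape(c=1) melon(c=5) fox(c=11)]
  22. access fox: HIT, count now 12. Cache: [grape(c=1) melon(c=5) fox(c=12)]
  23. access melon: HIT, count now 6. Cache: [grape(c=1) melon(c=6) fox(c=12)]
  24. access melon: HIT, count now 7. Cache: [grape(c=1) melon(c=7) fox(c=12)]
  25. access grape: HIT, count now 2. Cache: [grape(c=2) melon(c=7) fox(c=12)]
  26. access fox: HIT, count now 13. Cache: [grape(c=2) melon(c=7) fox(c=13)]
Total: 20 hits, 6 misses, 3 evictions

Hit rate = 20/26 = 10/13

Answer: 10/13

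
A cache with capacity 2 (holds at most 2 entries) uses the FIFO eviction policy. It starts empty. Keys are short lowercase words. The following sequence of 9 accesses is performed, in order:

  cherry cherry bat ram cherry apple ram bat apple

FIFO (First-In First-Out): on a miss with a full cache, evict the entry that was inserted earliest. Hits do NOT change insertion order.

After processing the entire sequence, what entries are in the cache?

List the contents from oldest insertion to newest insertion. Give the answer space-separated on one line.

Answer: bat apple

Derivation:
FIFO simulation (capacity=2):
  1. access cherry: MISS. Cache (old->new): [cherry]
  2. access cherry: HIT. Cache (old->new): [cherry]
  3. access bat: MISS. Cache (old->new): [cherry bat]
  4. access ram: MISS, evict cherry. Cache (old->new): [bat ram]
  5. access cherry: MISS, evict bat. Cache (old->new): [ram cherry]
  6. access apple: MISS, evict ram. Cache (old->new): [cherry apple]
  7. access ram: MISS, evict cherry. Cache (old->new): [apple ram]
  8. access bat: MISS, evict apple. Cache (old->new): [ram bat]
  9. access apple: MISS, evict ram. Cache (old->new): [bat apple]
Total: 1 hits, 8 misses, 6 evictions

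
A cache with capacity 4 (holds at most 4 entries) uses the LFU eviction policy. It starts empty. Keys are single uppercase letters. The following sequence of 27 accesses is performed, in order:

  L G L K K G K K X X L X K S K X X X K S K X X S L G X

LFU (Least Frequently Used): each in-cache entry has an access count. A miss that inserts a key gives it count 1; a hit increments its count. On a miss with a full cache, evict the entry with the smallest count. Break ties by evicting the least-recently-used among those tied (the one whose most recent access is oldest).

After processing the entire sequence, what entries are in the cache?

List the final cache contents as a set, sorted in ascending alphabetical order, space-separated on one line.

Answer: G K L X

Derivation:
LFU simulation (capacity=4):
  1. access L: MISS. Cache: [L(c=1)]
  2. access G: MISS. Cache: [L(c=1) G(c=1)]
  3. access L: HIT, count now 2. Cache: [G(c=1) L(c=2)]
  4. access K: MISS. Cache: [G(c=1) K(c=1) L(c=2)]
  5. access K: HIT, count now 2. Cache: [G(c=1) L(c=2) K(c=2)]
  6. access G: HIT, count now 2. Cache: [L(c=2) K(c=2) G(c=2)]
  7. access K: HIT, count now 3. Cache: [L(c=2) G(c=2) K(c=3)]
  8. access K: HIT, count now 4. Cache: [L(c=2) G(c=2) K(c=4)]
  9. access X: MISS. Cache: [X(c=1) L(c=2) G(c=2) K(c=4)]
  10. access X: HIT, count now 2. Cache: [L(c=2) G(c=2) X(c=2) K(c=4)]
  11. access L: HIT, count now 3. Cache: [G(c=2) X(c=2) L(c=3) K(c=4)]
  12. access X: HIT, count now 3. Cache: [G(c=2) L(c=3) X(c=3) K(c=4)]
  13. access K: HIT, count now 5. Cache: [G(c=2) L(c=3) X(c=3) K(c=5)]
  14. access S: MISS, evict G(c=2). Cache: [S(c=1) L(c=3) X(c=3) K(c=5)]
  15. access K: HIT, count now 6. Cache: [S(c=1) L(c=3) X(c=3) K(c=6)]
  16. access X: HIT, count now 4. Cache: [S(c=1) L(c=3) X(c=4) K(c=6)]
  17. access X: HIT, count now 5. Cache: [S(c=1) L(c=3) X(c=5) K(c=6)]
  18. access X: HIT, count now 6. Cache: [S(c=1) L(c=3) K(c=6) X(c=6)]
  19. access K: HIT, count now 7. Cache: [S(c=1) L(c=3) X(c=6) K(c=7)]
  20. access S: HIT, count now 2. Cache: [S(c=2) L(c=3) X(c=6) K(c=7)]
  21. access K: HIT, count now 8. Cache: [S(c=2) L(c=3) X(c=6) K(c=8)]
  22. access X: HIT, count now 7. Cache: [S(c=2) L(c=3) X(c=7) K(c=8)]
  23. access X: HIT, count now 8. Cache: [S(c=2) L(c=3) K(c=8) X(c=8)]
  24. access S: HIT, count now 3. Cache: [L(c=3) S(c=3) K(c=8) X(c=8)]
  25. access L: HIT, count now 4. Cache: [S(c=3) L(c=4) K(c=8) X(c=8)]
  26. access G: MISS, evict S(c=3). Cache: [G(c=1) L(c=4) K(c=8) X(c=8)]
  27. access X: HIT, count now 9. Cache: [G(c=1) L(c=4) K(c=8) X(c=9)]
Total: 21 hits, 6 misses, 2 evictions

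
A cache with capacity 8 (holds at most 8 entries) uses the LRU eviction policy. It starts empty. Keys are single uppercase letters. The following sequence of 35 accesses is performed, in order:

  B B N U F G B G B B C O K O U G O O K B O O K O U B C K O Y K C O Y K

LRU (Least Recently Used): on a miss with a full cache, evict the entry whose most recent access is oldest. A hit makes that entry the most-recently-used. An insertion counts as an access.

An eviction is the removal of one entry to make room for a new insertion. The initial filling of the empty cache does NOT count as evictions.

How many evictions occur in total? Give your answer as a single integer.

LRU simulation (capacity=8):
  1. access B: MISS. Cache (LRU->MRU): [B]
  2. access B: HIT. Cache (LRU->MRU): [B]
  3. access N: MISS. Cache (LRU->MRU): [B N]
  4. access U: MISS. Cache (LRU->MRU): [B N U]
  5. access F: MISS. Cache (LRU->MRU): [B N U F]
  6. access G: MISS. Cache (LRU->MRU): [B N U F G]
  7. access B: HIT. Cache (LRU->MRU): [N U F G B]
  8. access G: HIT. Cache (LRU->MRU): [N U F B G]
  9. access B: HIT. Cache (LRU->MRU): [N U F G B]
  10. access B: HIT. Cache (LRU->MRU): [N U F G B]
  11. access C: MISS. Cache (LRU->MRU): [N U F G B C]
  12. access O: MISS. Cache (LRU->MRU): [N U F G B C O]
  13. access K: MISS. Cache (LRU->MRU): [N U F G B C O K]
  14. access O: HIT. Cache (LRU->MRU): [N U F G B C K O]
  15. access U: HIT. Cache (LRU->MRU): [N F G B C K O U]
  16. access G: HIT. Cache (LRU->MRU): [N F B C K O U G]
  17. access O: HIT. Cache (LRU->MRU): [N F B C K U G O]
  18. access O: HIT. Cache (LRU->MRU): [N F B C K U G O]
  19. access K: HIT. Cache (LRU->MRU): [N F B C U G O K]
  20. access B: HIT. Cache (LRU->MRU): [N F C U G O K B]
  21. access O: HIT. Cache (LRU->MRU): [N F C U G K B O]
  22. access O: HIT. Cache (LRU->MRU): [N F C U G K B O]
  23. access K: HIT. Cache (LRU->MRU): [N F C U G B O K]
  24. access O: HIT. Cache (LRU->MRU): [N F C U G B K O]
  25. access U: HIT. Cache (LRU->MRU): [N F C G B K O U]
  26. access B: HIT. Cache (LRU->MRU): [N F C G K O U B]
  27. access C: HIT. Cache (LRU->MRU): [N F G K O U B C]
  28. access K: HIT. Cache (LRU->MRU): [N F G O U B C K]
  29. access O: HIT. Cache (LRU->MRU): [N F G U B C K O]
  30. access Y: MISS, evict N. Cache (LRU->MRU): [F G U B C K O Y]
  31. access K: HIT. Cache (LRU->MRU): [F G U B C O Y K]
  32. access C: HIT. Cache (LRU->MRU): [F G U B O Y K C]
  33. access O: HIT. Cache (LRU->MRU): [F G U B Y K C O]
  34. access Y: HIT. Cache (LRU->MRU): [F G U B K C O Y]
  35. access K: HIT. Cache (LRU->MRU): [F G U B C O Y K]
Total: 26 hits, 9 misses, 1 evictions

Answer: 1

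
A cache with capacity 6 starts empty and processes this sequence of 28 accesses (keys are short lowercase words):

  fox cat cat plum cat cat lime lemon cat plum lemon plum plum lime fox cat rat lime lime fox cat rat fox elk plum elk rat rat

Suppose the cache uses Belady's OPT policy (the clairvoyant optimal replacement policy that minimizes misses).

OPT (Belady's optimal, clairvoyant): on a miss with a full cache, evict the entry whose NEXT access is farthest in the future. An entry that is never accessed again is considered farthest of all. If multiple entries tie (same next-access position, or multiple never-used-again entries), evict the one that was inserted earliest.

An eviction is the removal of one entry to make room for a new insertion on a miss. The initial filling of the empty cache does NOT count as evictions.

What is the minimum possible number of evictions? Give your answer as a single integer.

Answer: 1

Derivation:
OPT (Belady) simulation (capacity=6):
  1. access fox: MISS. Cache: [fox]
  2. access cat: MISS. Cache: [fox cat]
  3. access cat: HIT. Next use of cat: step 5. Cache: [fox cat]
  4. access plum: MISS. Cache: [fox cat plum]
  5. access cat: HIT. Next use of cat: step 6. Cache: [fox cat plum]
  6. access cat: HIT. Next use of cat: step 9. Cache: [fox cat plum]
  7. access lime: MISS. Cache: [fox cat plum lime]
  8. access lemon: MISS. Cache: [fox cat plum lime lemon]
  9. access cat: HIT. Next use of cat: step 16. Cache: [fox cat plum lime lemon]
  10. access plum: HIT. Next use of plum: step 12. Cache: [fox cat plum lime lemon]
  11. access lemon: HIT. Next use of lemon: never. Cache: [fox cat plum lime lemon]
  12. access plum: HIT. Next use of plum: step 13. Cache: [fox cat plum lime lemon]
  13. access plum: HIT. Next use of plum: step 25. Cache: [fox cat plum lime lemon]
  14. access lime: HIT. Next use of lime: step 18. Cache: [fox cat plum lime lemon]
  15. access fox: HIT. Next use of fox: step 20. Cache: [fox cat plum lime lemon]
  16. access cat: HIT. Next use of cat: step 21. Cache: [fox cat plum lime lemon]
  17. access rat: MISS. Cache: [fox cat plum lime lemon rat]
  18. access lime: HIT. Next use of lime: step 19. Cache: [fox cat plum lime lemon rat]
  19. access lime: HIT. Next use of lime: never. Cache: [fox cat plum lime lemon rat]
  20. access fox: HIT. Next use of fox: step 23. Cache: [fox cat plum lime lemon rat]
  21. access cat: HIT. Next use of cat: never. Cache: [fox cat plum lime lemon rat]
  22. access rat: HIT. Next use of rat: step 27. Cache: [fox cat plum lime lemon rat]
  23. access fox: HIT. Next use of fox: never. Cache: [fox cat plum lime lemon rat]
  24. access elk: MISS, evict fox (next use: never). Cache: [cat plum lime lemon rat elk]
  25. access plum: HIT. Next use of plum: never. Cache: [cat plum lime lemon rat elk]
  26. access elk: HIT. Next use of elk: never. Cache: [cat plum lime lemon rat elk]
  27. access rat: HIT. Next use of rat: step 28. Cache: [cat plum lime lemon rat elk]
  28. access rat: HIT. Next use of rat: never. Cache: [cat plum lime lemon rat elk]
Total: 21 hits, 7 misses, 1 evictions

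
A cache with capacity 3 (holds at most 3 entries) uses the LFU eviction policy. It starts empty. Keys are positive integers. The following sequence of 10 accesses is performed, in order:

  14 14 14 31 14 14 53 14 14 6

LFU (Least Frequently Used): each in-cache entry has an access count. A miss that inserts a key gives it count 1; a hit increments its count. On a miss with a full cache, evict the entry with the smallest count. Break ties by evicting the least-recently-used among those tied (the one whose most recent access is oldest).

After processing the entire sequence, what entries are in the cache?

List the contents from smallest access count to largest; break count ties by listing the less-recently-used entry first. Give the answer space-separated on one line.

LFU simulation (capacity=3):
  1. access 14: MISS. Cache: [14(c=1)]
  2. access 14: HIT, count now 2. Cache: [14(c=2)]
  3. access 14: HIT, count now 3. Cache: [14(c=3)]
  4. access 31: MISS. Cache: [31(c=1) 14(c=3)]
  5. access 14: HIT, count now 4. Cache: [31(c=1) 14(c=4)]
  6. access 14: HIT, count now 5. Cache: [31(c=1) 14(c=5)]
  7. access 53: MISS. Cache: [31(c=1) 53(c=1) 14(c=5)]
  8. access 14: HIT, count now 6. Cache: [31(c=1) 53(c=1) 14(c=6)]
  9. access 14: HIT, count now 7. Cache: [31(c=1) 53(c=1) 14(c=7)]
  10. access 6: MISS, evict 31(c=1). Cache: [53(c=1) 6(c=1) 14(c=7)]
Total: 6 hits, 4 misses, 1 evictions

Answer: 53 6 14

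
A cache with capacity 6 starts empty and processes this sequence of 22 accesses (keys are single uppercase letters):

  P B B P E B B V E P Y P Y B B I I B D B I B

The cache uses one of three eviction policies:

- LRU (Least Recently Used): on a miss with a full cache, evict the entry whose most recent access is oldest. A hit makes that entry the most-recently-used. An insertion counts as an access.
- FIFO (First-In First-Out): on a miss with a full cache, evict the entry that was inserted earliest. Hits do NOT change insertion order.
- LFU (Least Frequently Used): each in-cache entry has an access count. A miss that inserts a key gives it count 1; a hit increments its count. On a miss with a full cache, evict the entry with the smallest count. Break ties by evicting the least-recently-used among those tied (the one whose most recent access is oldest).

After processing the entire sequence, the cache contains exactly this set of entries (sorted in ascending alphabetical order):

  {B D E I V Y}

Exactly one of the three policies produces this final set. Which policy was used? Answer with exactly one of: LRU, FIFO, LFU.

Simulating under each policy and comparing final sets:
  LRU: final set = {B D E I P Y} -> differs
  FIFO: final set = {B D E I V Y} -> MATCHES target
  LFU: final set = {B D E I P Y} -> differs
Only FIFO produces the target set.

Answer: FIFO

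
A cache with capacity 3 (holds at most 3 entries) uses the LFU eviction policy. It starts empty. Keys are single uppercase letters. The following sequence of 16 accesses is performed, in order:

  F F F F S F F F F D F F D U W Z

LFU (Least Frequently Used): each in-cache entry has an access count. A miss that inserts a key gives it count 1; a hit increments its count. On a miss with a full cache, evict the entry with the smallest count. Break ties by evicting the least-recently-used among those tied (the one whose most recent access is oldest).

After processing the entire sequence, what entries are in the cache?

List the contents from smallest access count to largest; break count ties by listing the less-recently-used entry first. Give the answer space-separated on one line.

LFU simulation (capacity=3):
  1. access F: MISS. Cache: [F(c=1)]
  2. access F: HIT, count now 2. Cache: [F(c=2)]
  3. access F: HIT, count now 3. Cache: [F(c=3)]
  4. access F: HIT, count now 4. Cache: [F(c=4)]
  5. access S: MISS. Cache: [S(c=1) F(c=4)]
  6. access F: HIT, count now 5. Cache: [S(c=1) F(c=5)]
  7. access F: HIT, count now 6. Cache: [S(c=1) F(c=6)]
  8. access F: HIT, count now 7. Cache: [S(c=1) F(c=7)]
  9. access F: HIT, count now 8. Cache: [S(c=1) F(c=8)]
  10. access D: MISS. Cache: [S(c=1) D(c=1) F(c=8)]
  11. access F: HIT, count now 9. Cache: [S(c=1) D(c=1) F(c=9)]
  12. access F: HIT, count now 10. Cache: [S(c=1) D(c=1) F(c=10)]
  13. access D: HIT, count now 2. Cache: [S(c=1) D(c=2) F(c=10)]
  14. access U: MISS, evict S(c=1). Cache: [U(c=1) D(c=2) F(c=10)]
  15. access W: MISS, evict U(c=1). Cache: [W(c=1) D(c=2) F(c=10)]
  16. access Z: MISS, evict W(c=1). Cache: [Z(c=1) D(c=2) F(c=10)]
Total: 10 hits, 6 misses, 3 evictions

Answer: Z D F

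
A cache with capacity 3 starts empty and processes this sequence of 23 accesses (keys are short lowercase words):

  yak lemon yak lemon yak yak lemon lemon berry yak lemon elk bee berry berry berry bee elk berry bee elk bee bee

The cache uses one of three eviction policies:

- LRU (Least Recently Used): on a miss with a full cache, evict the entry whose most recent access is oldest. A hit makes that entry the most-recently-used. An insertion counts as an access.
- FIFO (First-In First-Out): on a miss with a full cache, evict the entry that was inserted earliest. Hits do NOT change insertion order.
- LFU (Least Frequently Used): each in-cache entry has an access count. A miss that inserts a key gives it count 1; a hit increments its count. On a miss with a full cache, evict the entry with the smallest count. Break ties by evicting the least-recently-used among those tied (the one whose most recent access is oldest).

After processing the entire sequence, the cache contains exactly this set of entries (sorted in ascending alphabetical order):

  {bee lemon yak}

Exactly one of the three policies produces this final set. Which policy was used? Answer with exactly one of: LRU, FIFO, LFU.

Simulating under each policy and comparing final sets:
  LRU: final set = {bee berry elk} -> differs
  FIFO: final set = {bee berry elk} -> differs
  LFU: final set = {bee lemon yak} -> MATCHES target
Only LFU produces the target set.

Answer: LFU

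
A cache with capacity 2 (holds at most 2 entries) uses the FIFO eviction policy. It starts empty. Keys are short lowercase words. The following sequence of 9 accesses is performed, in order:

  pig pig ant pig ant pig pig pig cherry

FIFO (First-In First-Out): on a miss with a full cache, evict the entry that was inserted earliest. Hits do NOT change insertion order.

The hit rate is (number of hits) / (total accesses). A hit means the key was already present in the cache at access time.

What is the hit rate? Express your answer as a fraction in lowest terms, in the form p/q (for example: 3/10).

Answer: 2/3

Derivation:
FIFO simulation (capacity=2):
  1. access pig: MISS. Cache (old->new): [pig]
  2. access pig: HIT. Cache (old->new): [pig]
  3. access ant: MISS. Cache (old->new): [pig ant]
  4. access pig: HIT. Cache (old->new): [pig ant]
  5. access ant: HIT. Cache (old->new): [pig ant]
  6. access pig: HIT. Cache (old->new): [pig ant]
  7. access pig: HIT. Cache (old->new): [pig ant]
  8. access pig: HIT. Cache (old->new): [pig ant]
  9. access cherry: MISS, evict pig. Cache (old->new): [ant cherry]
Total: 6 hits, 3 misses, 1 evictions

Hit rate = 6/9 = 2/3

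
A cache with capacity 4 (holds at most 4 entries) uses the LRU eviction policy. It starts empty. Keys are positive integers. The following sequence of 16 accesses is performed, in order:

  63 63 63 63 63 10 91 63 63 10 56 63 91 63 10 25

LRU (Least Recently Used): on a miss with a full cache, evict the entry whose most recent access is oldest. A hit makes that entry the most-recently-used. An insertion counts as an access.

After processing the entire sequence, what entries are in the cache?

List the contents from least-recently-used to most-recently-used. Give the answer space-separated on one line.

Answer: 91 63 10 25

Derivation:
LRU simulation (capacity=4):
  1. access 63: MISS. Cache (LRU->MRU): [63]
  2. access 63: HIT. Cache (LRU->MRU): [63]
  3. access 63: HIT. Cache (LRU->MRU): [63]
  4. access 63: HIT. Cache (LRU->MRU): [63]
  5. access 63: HIT. Cache (LRU->MRU): [63]
  6. access 10: MISS. Cache (LRU->MRU): [63 10]
  7. access 91: MISS. Cache (LRU->MRU): [63 10 91]
  8. access 63: HIT. Cache (LRU->MRU): [10 91 63]
  9. access 63: HIT. Cache (LRU->MRU): [10 91 63]
  10. access 10: HIT. Cache (LRU->MRU): [91 63 10]
  11. access 56: MISS. Cache (LRU->MRU): [91 63 10 56]
  12. access 63: HIT. Cache (LRU->MRU): [91 10 56 63]
  13. access 91: HIT. Cache (LRU->MRU): [10 56 63 91]
  14. access 63: HIT. Cache (LRU->MRU): [10 56 91 63]
  15. access 10: HIT. Cache (LRU->MRU): [56 91 63 10]
  16. access 25: MISS, evict 56. Cache (LRU->MRU): [91 63 10 25]
Total: 11 hits, 5 misses, 1 evictions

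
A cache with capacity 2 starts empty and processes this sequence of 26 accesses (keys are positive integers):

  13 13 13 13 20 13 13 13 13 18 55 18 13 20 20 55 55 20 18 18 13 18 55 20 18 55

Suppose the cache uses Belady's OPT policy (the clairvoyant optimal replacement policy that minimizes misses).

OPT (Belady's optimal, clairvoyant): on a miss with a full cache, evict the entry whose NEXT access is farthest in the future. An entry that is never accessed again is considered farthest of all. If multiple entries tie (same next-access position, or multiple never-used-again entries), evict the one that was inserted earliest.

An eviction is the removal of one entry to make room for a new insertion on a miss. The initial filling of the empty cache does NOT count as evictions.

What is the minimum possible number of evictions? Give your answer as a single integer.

OPT (Belady) simulation (capacity=2):
  1. access 13: MISS. Cache: [13]
  2. access 13: HIT. Next use of 13: step 3. Cache: [13]
  3. access 13: HIT. Next use of 13: step 4. Cache: [13]
  4. access 13: HIT. Next use of 13: step 6. Cache: [13]
  5. access 20: MISS. Cache: [13 20]
  6. access 13: HIT. Next use of 13: step 7. Cache: [13 20]
  7. access 13: HIT. Next use of 13: step 8. Cache: [13 20]
  8. access 13: HIT. Next use of 13: step 9. Cache: [13 20]
  9. access 13: HIT. Next use of 13: step 13. Cache: [13 20]
  10. access 18: MISS, evict 20 (next use: step 14). Cache: [13 18]
  11. access 55: MISS, evict 13 (next use: step 13). Cache: [18 55]
  12. access 18: HIT. Next use of 18: step 19. Cache: [18 55]
  13. access 13: MISS, evict 18 (next use: step 19). Cache: [55 13]
  14. access 20: MISS, evict 13 (next use: step 21). Cache: [55 20]
  15. access 20: HIT. Next use of 20: step 18. Cache: [55 20]
  16. access 55: HIT. Next use of 55: step 17. Cache: [55 20]
  17. access 55: HIT. Next use of 55: step 23. Cache: [55 20]
  18. access 20: HIT. Next use of 20: step 24. Cache: [55 20]
  19. access 18: MISS, evict 20 (next use: step 24). Cache: [55 18]
  20. access 18: HIT. Next use of 18: step 22. Cache: [55 18]
  21. access 13: MISS, evict 55 (next use: step 23). Cache: [18 13]
  22. access 18: HIT. Next use of 18: step 25. Cache: [18 13]
  23. access 55: MISS, evict 13 (next use: never). Cache: [18 55]
  24. access 20: MISS, evict 55 (next use: step 26). Cache: [18 20]
  25. access 18: HIT. Next use of 18: never. Cache: [18 20]
  26. access 55: MISS, evict 18 (next use: never). Cache: [20 55]
Total: 15 hits, 11 misses, 9 evictions

Answer: 9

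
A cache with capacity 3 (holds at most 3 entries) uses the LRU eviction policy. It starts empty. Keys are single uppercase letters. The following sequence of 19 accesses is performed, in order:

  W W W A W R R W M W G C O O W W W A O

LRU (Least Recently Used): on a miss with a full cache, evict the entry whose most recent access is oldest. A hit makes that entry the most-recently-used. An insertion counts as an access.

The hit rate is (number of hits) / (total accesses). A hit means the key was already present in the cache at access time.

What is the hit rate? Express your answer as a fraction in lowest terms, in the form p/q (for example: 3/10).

Answer: 10/19

Derivation:
LRU simulation (capacity=3):
  1. access W: MISS. Cache (LRU->MRU): [W]
  2. access W: HIT. Cache (LRU->MRU): [W]
  3. access W: HIT. Cache (LRU->MRU): [W]
  4. access A: MISS. Cache (LRU->MRU): [W A]
  5. access W: HIT. Cache (LRU->MRU): [A W]
  6. access R: MISS. Cache (LRU->MRU): [A W R]
  7. access R: HIT. Cache (LRU->MRU): [A W R]
  8. access W: HIT. Cache (LRU->MRU): [A R W]
  9. access M: MISS, evict A. Cache (LRU->MRU): [R W M]
  10. access W: HIT. Cache (LRU->MRU): [R M W]
  11. access G: MISS, evict R. Cache (LRU->MRU): [M W G]
  12. access C: MISS, evict M. Cache (LRU->MRU): [W G C]
  13. access O: MISS, evict W. Cache (LRU->MRU): [G C O]
  14. access O: HIT. Cache (LRU->MRU): [G C O]
  15. access W: MISS, evict G. Cache (LRU->MRU): [C O W]
  16. access W: HIT. Cache (LRU->MRU): [C O W]
  17. access W: HIT. Cache (LRU->MRU): [C O W]
  18. access A: MISS, evict C. Cache (LRU->MRU): [O W A]
  19. access O: HIT. Cache (LRU->MRU): [W A O]
Total: 10 hits, 9 misses, 6 evictions

Hit rate = 10/19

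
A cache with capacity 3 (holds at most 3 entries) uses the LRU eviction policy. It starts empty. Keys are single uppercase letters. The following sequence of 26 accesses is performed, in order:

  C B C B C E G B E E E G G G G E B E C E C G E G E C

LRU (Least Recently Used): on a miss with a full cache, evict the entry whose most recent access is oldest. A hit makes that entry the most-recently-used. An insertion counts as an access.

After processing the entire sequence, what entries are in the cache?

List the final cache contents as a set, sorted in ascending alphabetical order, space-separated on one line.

LRU simulation (capacity=3):
  1. access C: MISS. Cache (LRU->MRU): [C]
  2. access B: MISS. Cache (LRU->MRU): [C B]
  3. access C: HIT. Cache (LRU->MRU): [B C]
  4. access B: HIT. Cache (LRU->MRU): [C B]
  5. access C: HIT. Cache (LRU->MRU): [B C]
  6. access E: MISS. Cache (LRU->MRU): [B C E]
  7. access G: MISS, evict B. Cache (LRU->MRU): [C E G]
  8. access B: MISS, evict C. Cache (LRU->MRU): [E G B]
  9. access E: HIT. Cache (LRU->MRU): [G B E]
  10. access E: HIT. Cache (LRU->MRU): [G B E]
  11. access E: HIT. Cache (LRU->MRU): [G B E]
  12. access G: HIT. Cache (LRU->MRU): [B E G]
  13. access G: HIT. Cache (LRU->MRU): [B E G]
  14. access G: HIT. Cache (LRU->MRU): [B E G]
  15. access G: HIT. Cache (LRU->MRU): [B E G]
  16. access E: HIT. Cache (LRU->MRU): [B G E]
  17. access B: HIT. Cache (LRU->MRU): [G E B]
  18. access E: HIT. Cache (LRU->MRU): [G B E]
  19. access C: MISS, evict G. Cache (LRU->MRU): [B E C]
  20. access E: HIT. Cache (LRU->MRU): [B C E]
  21. access C: HIT. Cache (LRU->MRU): [B E C]
  22. access G: MISS, evict B. Cache (LRU->MRU): [E C G]
  23. access E: HIT. Cache (LRU->MRU): [C G E]
  24. access G: HIT. Cache (LRU->MRU): [C E G]
  25. access E: HIT. Cache (LRU->MRU): [C G E]
  26. access C: HIT. Cache (LRU->MRU): [G E C]
Total: 19 hits, 7 misses, 4 evictions

Answer: C E G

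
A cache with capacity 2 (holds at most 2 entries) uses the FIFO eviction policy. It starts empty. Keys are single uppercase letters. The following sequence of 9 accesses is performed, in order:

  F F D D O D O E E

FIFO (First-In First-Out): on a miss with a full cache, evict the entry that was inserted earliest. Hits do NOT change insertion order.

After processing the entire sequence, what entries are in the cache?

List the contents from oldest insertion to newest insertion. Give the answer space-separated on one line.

Answer: O E

Derivation:
FIFO simulation (capacity=2):
  1. access F: MISS. Cache (old->new): [F]
  2. access F: HIT. Cache (old->new): [F]
  3. access D: MISS. Cache (old->new): [F D]
  4. access D: HIT. Cache (old->new): [F D]
  5. access O: MISS, evict F. Cache (old->new): [D O]
  6. access D: HIT. Cache (old->new): [D O]
  7. access O: HIT. Cache (old->new): [D O]
  8. access E: MISS, evict D. Cache (old->new): [O E]
  9. access E: HIT. Cache (old->new): [O E]
Total: 5 hits, 4 misses, 2 evictions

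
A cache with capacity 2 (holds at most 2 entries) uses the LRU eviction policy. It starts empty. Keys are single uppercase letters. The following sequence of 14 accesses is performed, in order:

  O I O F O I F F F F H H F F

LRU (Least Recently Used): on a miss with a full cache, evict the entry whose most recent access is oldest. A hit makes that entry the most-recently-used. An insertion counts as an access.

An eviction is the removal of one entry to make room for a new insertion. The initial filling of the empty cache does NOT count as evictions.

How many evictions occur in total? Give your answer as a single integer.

LRU simulation (capacity=2):
  1. access O: MISS. Cache (LRU->MRU): [O]
  2. access I: MISS. Cache (LRU->MRU): [O I]
  3. access O: HIT. Cache (LRU->MRU): [I O]
  4. access F: MISS, evict I. Cache (LRU->MRU): [O F]
  5. access O: HIT. Cache (LRU->MRU): [F O]
  6. access I: MISS, evict F. Cache (LRU->MRU): [O I]
  7. access F: MISS, evict O. Cache (LRU->MRU): [I F]
  8. access F: HIT. Cache (LRU->MRU): [I F]
  9. access F: HIT. Cache (LRU->MRU): [I F]
  10. access F: HIT. Cache (LRU->MRU): [I F]
  11. access H: MISS, evict I. Cache (LRU->MRU): [F H]
  12. access H: HIT. Cache (LRU->MRU): [F H]
  13. access F: HIT. Cache (LRU->MRU): [H F]
  14. access F: HIT. Cache (LRU->MRU): [H F]
Total: 8 hits, 6 misses, 4 evictions

Answer: 4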